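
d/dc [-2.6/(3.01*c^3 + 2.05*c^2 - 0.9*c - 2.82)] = (23.478*c^2 + 10.66*c - 2.34)/(3.01*c^3 + 2.05*c^2 - 0.9*c - 2.82)^2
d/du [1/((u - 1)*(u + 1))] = -2*u/(u^4 - 2*u^2 + 1)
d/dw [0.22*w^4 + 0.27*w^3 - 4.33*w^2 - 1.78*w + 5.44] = 0.88*w^3 + 0.81*w^2 - 8.66*w - 1.78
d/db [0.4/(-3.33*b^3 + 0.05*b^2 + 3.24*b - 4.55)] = (3.996*b^2 - 0.04*b - 1.296)/(3.33*b^3 - 0.05*b^2 - 3.24*b + 4.55)^2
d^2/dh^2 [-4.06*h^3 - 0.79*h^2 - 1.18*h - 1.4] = -24.36*h - 1.58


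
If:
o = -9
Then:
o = -9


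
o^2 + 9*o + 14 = (o + 2)*(o + 7)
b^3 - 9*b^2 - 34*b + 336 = (b - 8)*(b - 7)*(b + 6)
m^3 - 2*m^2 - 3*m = m*(m - 3)*(m + 1)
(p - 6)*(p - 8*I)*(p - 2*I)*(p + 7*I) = p^4 - 6*p^3 - 3*I*p^3 + 54*p^2 + 18*I*p^2 - 324*p - 112*I*p + 672*I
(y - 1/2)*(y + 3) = y^2 + 5*y/2 - 3/2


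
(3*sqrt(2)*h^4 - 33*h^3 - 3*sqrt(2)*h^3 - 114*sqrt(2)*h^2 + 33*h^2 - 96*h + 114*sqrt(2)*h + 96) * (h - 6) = 3*sqrt(2)*h^5 - 33*h^4 - 21*sqrt(2)*h^4 - 96*sqrt(2)*h^3 + 231*h^3 - 294*h^2 + 798*sqrt(2)*h^2 - 684*sqrt(2)*h + 672*h - 576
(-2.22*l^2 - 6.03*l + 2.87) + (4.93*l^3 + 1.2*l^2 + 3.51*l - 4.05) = 4.93*l^3 - 1.02*l^2 - 2.52*l - 1.18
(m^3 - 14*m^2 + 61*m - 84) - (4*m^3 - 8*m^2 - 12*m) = -3*m^3 - 6*m^2 + 73*m - 84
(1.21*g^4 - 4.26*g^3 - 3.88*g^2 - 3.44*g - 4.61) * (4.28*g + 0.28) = 5.1788*g^5 - 17.894*g^4 - 17.7992*g^3 - 15.8096*g^2 - 20.694*g - 1.2908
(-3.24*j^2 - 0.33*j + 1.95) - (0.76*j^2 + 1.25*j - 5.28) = -4.0*j^2 - 1.58*j + 7.23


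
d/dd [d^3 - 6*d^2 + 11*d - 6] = 3*d^2 - 12*d + 11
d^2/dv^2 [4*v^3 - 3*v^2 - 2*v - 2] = 24*v - 6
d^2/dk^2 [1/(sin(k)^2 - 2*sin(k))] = 2*(-2*sin(k) + 3 + 1/sin(k) - 6/sin(k)^2 + 4/sin(k)^3)/(sin(k) - 2)^3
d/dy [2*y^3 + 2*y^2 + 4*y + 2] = 6*y^2 + 4*y + 4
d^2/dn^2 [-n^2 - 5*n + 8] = -2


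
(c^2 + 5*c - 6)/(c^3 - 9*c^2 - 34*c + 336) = (c - 1)/(c^2 - 15*c + 56)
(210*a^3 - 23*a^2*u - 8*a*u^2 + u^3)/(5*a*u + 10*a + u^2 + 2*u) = (42*a^2 - 13*a*u + u^2)/(u + 2)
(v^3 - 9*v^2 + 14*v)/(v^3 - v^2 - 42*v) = (v - 2)/(v + 6)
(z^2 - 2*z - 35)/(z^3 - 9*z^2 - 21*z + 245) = 1/(z - 7)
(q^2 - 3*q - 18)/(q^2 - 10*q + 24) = (q + 3)/(q - 4)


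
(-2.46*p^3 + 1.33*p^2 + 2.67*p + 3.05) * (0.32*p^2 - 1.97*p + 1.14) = -0.7872*p^5 + 5.2718*p^4 - 4.5701*p^3 - 2.7677*p^2 - 2.9647*p + 3.477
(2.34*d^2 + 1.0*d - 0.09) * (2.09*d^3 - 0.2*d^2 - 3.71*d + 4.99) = 4.8906*d^5 + 1.622*d^4 - 9.0695*d^3 + 7.9846*d^2 + 5.3239*d - 0.4491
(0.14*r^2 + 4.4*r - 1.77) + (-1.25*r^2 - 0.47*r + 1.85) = -1.11*r^2 + 3.93*r + 0.0800000000000001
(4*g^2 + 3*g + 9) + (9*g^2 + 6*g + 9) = 13*g^2 + 9*g + 18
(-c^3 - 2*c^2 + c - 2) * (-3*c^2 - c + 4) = 3*c^5 + 7*c^4 - 5*c^3 - 3*c^2 + 6*c - 8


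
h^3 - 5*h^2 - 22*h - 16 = (h - 8)*(h + 1)*(h + 2)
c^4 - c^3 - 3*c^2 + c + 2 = (c - 2)*(c - 1)*(c + 1)^2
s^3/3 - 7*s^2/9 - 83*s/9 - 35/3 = (s/3 + 1)*(s - 7)*(s + 5/3)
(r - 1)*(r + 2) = r^2 + r - 2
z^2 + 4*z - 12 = (z - 2)*(z + 6)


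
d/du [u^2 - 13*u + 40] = 2*u - 13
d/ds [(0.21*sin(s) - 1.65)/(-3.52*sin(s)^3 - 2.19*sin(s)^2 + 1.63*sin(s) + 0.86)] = (1.4784*sin(s)^3 - 16.9641*sin(s)^2 - 7.227*sin(s) + 2.8701)*cos(s)/(12.3904*sin(s)^6 + 15.4176*sin(s)^5 - 6.6791*sin(s)^4 - 13.1938*sin(s)^3 - 1.1099*sin(s)^2 + 2.8036*sin(s) + 0.7396)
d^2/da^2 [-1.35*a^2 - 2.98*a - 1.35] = -2.70000000000000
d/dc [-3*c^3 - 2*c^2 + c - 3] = -9*c^2 - 4*c + 1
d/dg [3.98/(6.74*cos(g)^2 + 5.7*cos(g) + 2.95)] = (53.6504*cos(g) + 22.686)*sin(g)/(6.74*cos(g)^2 + 5.7*cos(g) + 2.95)^2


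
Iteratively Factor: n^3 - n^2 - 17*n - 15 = (n - 5)*(n^2 + 4*n + 3) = (n - 5)*(n + 3)*(n + 1)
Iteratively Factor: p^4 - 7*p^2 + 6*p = (p + 3)*(p^3 - 3*p^2 + 2*p) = (p - 1)*(p + 3)*(p^2 - 2*p) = p*(p - 1)*(p + 3)*(p - 2)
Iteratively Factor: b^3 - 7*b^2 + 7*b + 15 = (b - 3)*(b^2 - 4*b - 5) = (b - 3)*(b + 1)*(b - 5)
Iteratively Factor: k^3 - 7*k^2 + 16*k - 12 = (k - 2)*(k^2 - 5*k + 6) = (k - 3)*(k - 2)*(k - 2)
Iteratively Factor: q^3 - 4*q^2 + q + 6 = (q - 3)*(q^2 - q - 2) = (q - 3)*(q + 1)*(q - 2)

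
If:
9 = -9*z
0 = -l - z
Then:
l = 1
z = -1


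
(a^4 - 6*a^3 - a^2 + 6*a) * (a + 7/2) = a^5 - 5*a^4/2 - 22*a^3 + 5*a^2/2 + 21*a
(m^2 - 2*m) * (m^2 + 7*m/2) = m^4 + 3*m^3/2 - 7*m^2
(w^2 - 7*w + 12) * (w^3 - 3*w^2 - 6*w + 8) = w^5 - 10*w^4 + 27*w^3 + 14*w^2 - 128*w + 96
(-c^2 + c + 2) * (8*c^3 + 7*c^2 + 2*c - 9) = -8*c^5 + c^4 + 21*c^3 + 25*c^2 - 5*c - 18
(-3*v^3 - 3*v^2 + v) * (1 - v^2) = 3*v^5 + 3*v^4 - 4*v^3 - 3*v^2 + v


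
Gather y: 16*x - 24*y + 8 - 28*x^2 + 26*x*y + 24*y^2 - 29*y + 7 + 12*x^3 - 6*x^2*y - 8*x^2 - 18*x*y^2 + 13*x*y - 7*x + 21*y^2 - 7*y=12*x^3 - 36*x^2 + 9*x + y^2*(45 - 18*x) + y*(-6*x^2 + 39*x - 60) + 15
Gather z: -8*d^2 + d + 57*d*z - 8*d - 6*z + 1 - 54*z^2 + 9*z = -8*d^2 - 7*d - 54*z^2 + z*(57*d + 3) + 1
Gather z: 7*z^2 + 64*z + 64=7*z^2 + 64*z + 64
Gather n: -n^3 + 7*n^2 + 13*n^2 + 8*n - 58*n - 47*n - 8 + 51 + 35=-n^3 + 20*n^2 - 97*n + 78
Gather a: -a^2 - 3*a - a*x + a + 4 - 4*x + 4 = -a^2 + a*(-x - 2) - 4*x + 8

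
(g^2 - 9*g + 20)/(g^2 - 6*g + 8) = (g - 5)/(g - 2)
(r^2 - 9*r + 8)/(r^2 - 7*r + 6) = (r - 8)/(r - 6)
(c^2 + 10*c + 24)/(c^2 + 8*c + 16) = (c + 6)/(c + 4)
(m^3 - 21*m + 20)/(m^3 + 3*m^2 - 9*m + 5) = (m - 4)/(m - 1)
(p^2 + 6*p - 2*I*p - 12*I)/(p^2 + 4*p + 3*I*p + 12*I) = (p^2 + 2*p*(3 - I) - 12*I)/(p^2 + p*(4 + 3*I) + 12*I)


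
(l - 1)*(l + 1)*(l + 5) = l^3 + 5*l^2 - l - 5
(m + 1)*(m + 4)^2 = m^3 + 9*m^2 + 24*m + 16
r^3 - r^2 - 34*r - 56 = (r - 7)*(r + 2)*(r + 4)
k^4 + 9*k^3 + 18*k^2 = k^2*(k + 3)*(k + 6)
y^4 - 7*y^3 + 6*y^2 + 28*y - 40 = (y - 5)*(y - 2)^2*(y + 2)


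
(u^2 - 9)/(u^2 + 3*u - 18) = (u + 3)/(u + 6)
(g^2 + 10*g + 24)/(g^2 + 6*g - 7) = (g^2 + 10*g + 24)/(g^2 + 6*g - 7)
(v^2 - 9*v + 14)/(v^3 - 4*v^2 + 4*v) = (v - 7)/(v*(v - 2))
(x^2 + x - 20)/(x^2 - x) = (x^2 + x - 20)/(x*(x - 1))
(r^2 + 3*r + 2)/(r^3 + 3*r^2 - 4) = (r + 1)/(r^2 + r - 2)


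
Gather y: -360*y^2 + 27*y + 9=-360*y^2 + 27*y + 9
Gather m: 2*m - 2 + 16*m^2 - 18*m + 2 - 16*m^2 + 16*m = 0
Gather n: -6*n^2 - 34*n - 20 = -6*n^2 - 34*n - 20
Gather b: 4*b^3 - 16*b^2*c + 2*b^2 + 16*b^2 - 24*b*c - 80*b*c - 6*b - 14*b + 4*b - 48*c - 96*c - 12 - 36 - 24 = 4*b^3 + b^2*(18 - 16*c) + b*(-104*c - 16) - 144*c - 72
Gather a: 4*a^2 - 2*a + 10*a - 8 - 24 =4*a^2 + 8*a - 32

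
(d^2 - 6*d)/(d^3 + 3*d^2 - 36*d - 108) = d/(d^2 + 9*d + 18)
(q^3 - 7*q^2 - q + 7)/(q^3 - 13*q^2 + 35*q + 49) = (q - 1)/(q - 7)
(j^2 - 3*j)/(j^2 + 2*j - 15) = j/(j + 5)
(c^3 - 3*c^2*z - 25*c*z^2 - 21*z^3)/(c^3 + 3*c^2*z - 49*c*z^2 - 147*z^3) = (c + z)/(c + 7*z)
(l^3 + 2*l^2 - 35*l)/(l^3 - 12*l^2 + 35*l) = (l + 7)/(l - 7)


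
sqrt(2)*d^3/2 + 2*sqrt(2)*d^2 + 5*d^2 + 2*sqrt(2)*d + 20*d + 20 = (d + 2)*(d + 5*sqrt(2))*(sqrt(2)*d/2 + sqrt(2))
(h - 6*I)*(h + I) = h^2 - 5*I*h + 6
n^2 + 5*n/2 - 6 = (n - 3/2)*(n + 4)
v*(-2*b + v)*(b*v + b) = -2*b^2*v^2 - 2*b^2*v + b*v^3 + b*v^2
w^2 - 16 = (w - 4)*(w + 4)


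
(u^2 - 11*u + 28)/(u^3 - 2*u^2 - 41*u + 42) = (u - 4)/(u^2 + 5*u - 6)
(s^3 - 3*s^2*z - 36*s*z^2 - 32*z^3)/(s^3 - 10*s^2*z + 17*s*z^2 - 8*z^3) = (s^2 + 5*s*z + 4*z^2)/(s^2 - 2*s*z + z^2)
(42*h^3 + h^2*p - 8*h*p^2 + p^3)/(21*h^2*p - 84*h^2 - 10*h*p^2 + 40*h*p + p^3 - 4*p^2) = (2*h + p)/(p - 4)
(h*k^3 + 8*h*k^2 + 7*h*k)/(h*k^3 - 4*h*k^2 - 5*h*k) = (k + 7)/(k - 5)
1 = 1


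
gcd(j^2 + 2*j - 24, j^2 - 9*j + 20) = j - 4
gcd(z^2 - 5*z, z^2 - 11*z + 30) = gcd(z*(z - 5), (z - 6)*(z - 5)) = z - 5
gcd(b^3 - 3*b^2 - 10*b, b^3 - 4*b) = b^2 + 2*b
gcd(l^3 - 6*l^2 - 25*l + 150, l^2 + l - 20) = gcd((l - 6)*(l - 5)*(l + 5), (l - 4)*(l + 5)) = l + 5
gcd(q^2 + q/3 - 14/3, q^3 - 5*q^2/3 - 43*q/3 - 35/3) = q + 7/3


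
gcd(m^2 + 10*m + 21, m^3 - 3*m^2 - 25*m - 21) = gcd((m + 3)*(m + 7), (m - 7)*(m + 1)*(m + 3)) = m + 3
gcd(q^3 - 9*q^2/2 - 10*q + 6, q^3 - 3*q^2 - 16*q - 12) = q^2 - 4*q - 12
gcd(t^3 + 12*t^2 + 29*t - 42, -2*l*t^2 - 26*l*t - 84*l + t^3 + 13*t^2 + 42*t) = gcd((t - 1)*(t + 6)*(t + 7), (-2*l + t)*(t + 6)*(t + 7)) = t^2 + 13*t + 42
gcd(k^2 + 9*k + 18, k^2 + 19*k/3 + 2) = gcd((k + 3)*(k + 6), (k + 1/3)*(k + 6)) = k + 6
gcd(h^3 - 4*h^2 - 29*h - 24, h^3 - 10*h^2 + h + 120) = h^2 - 5*h - 24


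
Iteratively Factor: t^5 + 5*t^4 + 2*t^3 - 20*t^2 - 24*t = (t - 2)*(t^4 + 7*t^3 + 16*t^2 + 12*t) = (t - 2)*(t + 3)*(t^3 + 4*t^2 + 4*t) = t*(t - 2)*(t + 3)*(t^2 + 4*t + 4) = t*(t - 2)*(t + 2)*(t + 3)*(t + 2)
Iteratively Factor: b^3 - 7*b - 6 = (b - 3)*(b^2 + 3*b + 2) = (b - 3)*(b + 2)*(b + 1)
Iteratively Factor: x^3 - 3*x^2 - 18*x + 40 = (x - 5)*(x^2 + 2*x - 8) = (x - 5)*(x + 4)*(x - 2)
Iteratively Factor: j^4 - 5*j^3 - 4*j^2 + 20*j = (j)*(j^3 - 5*j^2 - 4*j + 20) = j*(j - 2)*(j^2 - 3*j - 10) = j*(j - 2)*(j + 2)*(j - 5)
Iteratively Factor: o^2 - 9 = (o - 3)*(o + 3)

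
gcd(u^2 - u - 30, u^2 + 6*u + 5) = u + 5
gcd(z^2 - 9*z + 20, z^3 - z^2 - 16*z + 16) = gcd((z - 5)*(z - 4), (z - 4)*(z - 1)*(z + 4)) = z - 4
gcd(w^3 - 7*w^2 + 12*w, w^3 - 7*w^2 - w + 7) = 1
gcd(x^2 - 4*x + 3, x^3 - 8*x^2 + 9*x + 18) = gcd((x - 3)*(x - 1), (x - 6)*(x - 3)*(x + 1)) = x - 3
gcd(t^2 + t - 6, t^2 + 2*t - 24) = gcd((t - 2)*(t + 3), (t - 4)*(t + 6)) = 1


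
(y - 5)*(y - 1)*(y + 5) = y^3 - y^2 - 25*y + 25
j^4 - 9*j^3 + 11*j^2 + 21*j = j*(j - 7)*(j - 3)*(j + 1)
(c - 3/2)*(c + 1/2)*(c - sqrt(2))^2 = c^4 - 2*sqrt(2)*c^3 - c^3 + 5*c^2/4 + 2*sqrt(2)*c^2 - 2*c + 3*sqrt(2)*c/2 - 3/2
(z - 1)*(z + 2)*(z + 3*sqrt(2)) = z^3 + z^2 + 3*sqrt(2)*z^2 - 2*z + 3*sqrt(2)*z - 6*sqrt(2)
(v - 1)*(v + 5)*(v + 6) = v^3 + 10*v^2 + 19*v - 30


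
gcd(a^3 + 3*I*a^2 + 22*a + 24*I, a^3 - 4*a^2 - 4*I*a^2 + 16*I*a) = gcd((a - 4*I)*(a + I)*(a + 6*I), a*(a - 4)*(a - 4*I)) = a - 4*I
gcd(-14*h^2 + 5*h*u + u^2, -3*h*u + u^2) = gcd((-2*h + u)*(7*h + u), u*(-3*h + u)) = 1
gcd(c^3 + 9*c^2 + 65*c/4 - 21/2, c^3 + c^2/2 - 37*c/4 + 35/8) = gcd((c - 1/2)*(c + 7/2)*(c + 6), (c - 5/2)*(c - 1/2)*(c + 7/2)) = c^2 + 3*c - 7/4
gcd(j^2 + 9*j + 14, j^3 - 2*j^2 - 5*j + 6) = j + 2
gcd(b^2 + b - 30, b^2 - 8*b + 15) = b - 5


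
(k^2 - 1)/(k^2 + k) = (k - 1)/k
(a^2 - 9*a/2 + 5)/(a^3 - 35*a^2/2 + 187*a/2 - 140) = (a - 2)/(a^2 - 15*a + 56)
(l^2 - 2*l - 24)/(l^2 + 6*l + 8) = (l - 6)/(l + 2)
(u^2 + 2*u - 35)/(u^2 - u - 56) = (u - 5)/(u - 8)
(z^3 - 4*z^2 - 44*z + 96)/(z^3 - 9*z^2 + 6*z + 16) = (z + 6)/(z + 1)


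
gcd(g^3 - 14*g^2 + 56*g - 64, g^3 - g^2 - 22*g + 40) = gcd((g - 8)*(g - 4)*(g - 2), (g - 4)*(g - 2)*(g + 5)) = g^2 - 6*g + 8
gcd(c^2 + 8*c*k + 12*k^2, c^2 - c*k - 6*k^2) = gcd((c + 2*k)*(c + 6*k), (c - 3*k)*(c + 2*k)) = c + 2*k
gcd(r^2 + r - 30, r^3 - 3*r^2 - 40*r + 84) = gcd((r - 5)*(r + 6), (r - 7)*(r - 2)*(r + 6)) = r + 6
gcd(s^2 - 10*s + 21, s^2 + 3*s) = 1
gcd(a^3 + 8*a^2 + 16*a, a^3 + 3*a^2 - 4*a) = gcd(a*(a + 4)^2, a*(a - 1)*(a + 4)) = a^2 + 4*a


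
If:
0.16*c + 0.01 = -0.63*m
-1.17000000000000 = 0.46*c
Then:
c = -2.54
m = 0.63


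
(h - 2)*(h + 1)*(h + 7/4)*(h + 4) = h^4 + 19*h^3/4 - 3*h^2/4 - 37*h/2 - 14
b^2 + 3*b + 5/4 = (b + 1/2)*(b + 5/2)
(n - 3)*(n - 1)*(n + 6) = n^3 + 2*n^2 - 21*n + 18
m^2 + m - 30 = (m - 5)*(m + 6)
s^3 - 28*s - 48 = (s - 6)*(s + 2)*(s + 4)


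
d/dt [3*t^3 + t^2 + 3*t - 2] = 9*t^2 + 2*t + 3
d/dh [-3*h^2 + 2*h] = 2 - 6*h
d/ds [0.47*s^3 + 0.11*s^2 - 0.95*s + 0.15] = 1.41*s^2 + 0.22*s - 0.95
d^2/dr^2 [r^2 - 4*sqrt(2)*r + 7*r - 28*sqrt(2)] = 2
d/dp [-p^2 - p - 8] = -2*p - 1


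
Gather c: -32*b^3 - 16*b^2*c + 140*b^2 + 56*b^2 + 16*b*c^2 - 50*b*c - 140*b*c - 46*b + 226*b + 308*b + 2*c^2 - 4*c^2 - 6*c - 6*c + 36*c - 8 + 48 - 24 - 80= -32*b^3 + 196*b^2 + 488*b + c^2*(16*b - 2) + c*(-16*b^2 - 190*b + 24) - 64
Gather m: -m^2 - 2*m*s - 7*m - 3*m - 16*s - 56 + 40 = -m^2 + m*(-2*s - 10) - 16*s - 16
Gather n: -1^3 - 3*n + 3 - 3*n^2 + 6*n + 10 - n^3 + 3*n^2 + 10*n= -n^3 + 13*n + 12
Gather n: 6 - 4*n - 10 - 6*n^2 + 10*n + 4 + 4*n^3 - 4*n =4*n^3 - 6*n^2 + 2*n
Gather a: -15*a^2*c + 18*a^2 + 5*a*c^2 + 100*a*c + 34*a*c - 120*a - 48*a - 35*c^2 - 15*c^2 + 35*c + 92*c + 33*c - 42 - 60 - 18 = a^2*(18 - 15*c) + a*(5*c^2 + 134*c - 168) - 50*c^2 + 160*c - 120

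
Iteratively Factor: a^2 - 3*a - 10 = (a + 2)*(a - 5)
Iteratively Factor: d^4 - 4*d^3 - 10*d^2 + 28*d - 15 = (d - 1)*(d^3 - 3*d^2 - 13*d + 15) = (d - 5)*(d - 1)*(d^2 + 2*d - 3) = (d - 5)*(d - 1)*(d + 3)*(d - 1)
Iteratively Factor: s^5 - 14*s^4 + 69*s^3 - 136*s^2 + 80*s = (s - 4)*(s^4 - 10*s^3 + 29*s^2 - 20*s) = (s - 4)*(s - 1)*(s^3 - 9*s^2 + 20*s) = s*(s - 4)*(s - 1)*(s^2 - 9*s + 20) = s*(s - 4)^2*(s - 1)*(s - 5)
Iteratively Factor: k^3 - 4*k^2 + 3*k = (k - 3)*(k^2 - k) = k*(k - 3)*(k - 1)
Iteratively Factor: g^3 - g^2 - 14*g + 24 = (g - 2)*(g^2 + g - 12) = (g - 3)*(g - 2)*(g + 4)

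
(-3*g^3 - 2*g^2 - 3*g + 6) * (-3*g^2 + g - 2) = 9*g^5 + 3*g^4 + 13*g^3 - 17*g^2 + 12*g - 12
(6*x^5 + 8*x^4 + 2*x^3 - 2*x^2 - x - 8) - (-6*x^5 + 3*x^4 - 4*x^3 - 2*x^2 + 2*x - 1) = 12*x^5 + 5*x^4 + 6*x^3 - 3*x - 7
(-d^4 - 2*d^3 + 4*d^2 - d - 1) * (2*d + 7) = -2*d^5 - 11*d^4 - 6*d^3 + 26*d^2 - 9*d - 7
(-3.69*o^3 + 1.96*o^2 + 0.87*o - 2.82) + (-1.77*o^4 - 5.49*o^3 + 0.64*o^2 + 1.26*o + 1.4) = -1.77*o^4 - 9.18*o^3 + 2.6*o^2 + 2.13*o - 1.42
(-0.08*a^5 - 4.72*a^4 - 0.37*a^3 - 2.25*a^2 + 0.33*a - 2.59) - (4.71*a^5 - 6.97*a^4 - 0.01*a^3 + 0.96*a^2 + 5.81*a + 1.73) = -4.79*a^5 + 2.25*a^4 - 0.36*a^3 - 3.21*a^2 - 5.48*a - 4.32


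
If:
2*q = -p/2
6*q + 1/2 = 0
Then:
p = 1/3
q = -1/12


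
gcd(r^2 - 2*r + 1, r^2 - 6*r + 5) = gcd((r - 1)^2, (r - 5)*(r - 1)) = r - 1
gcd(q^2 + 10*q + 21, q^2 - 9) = q + 3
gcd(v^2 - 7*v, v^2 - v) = v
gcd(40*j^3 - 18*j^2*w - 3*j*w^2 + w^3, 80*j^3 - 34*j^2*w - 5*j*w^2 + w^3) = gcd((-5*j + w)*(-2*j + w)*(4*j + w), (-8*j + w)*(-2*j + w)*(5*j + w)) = -2*j + w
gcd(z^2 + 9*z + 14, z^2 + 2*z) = z + 2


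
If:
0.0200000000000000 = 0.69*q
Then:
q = 0.03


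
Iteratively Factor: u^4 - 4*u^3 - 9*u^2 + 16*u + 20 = (u - 2)*(u^3 - 2*u^2 - 13*u - 10) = (u - 2)*(u + 1)*(u^2 - 3*u - 10) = (u - 2)*(u + 1)*(u + 2)*(u - 5)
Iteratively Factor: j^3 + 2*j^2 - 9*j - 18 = (j - 3)*(j^2 + 5*j + 6) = (j - 3)*(j + 2)*(j + 3)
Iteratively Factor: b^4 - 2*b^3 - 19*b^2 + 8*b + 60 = (b + 3)*(b^3 - 5*b^2 - 4*b + 20) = (b - 2)*(b + 3)*(b^2 - 3*b - 10) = (b - 5)*(b - 2)*(b + 3)*(b + 2)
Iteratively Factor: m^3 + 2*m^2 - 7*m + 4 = (m - 1)*(m^2 + 3*m - 4) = (m - 1)^2*(m + 4)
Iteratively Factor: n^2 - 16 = (n + 4)*(n - 4)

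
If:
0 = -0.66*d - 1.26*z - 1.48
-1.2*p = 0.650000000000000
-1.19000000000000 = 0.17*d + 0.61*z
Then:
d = 3.17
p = -0.54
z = -2.83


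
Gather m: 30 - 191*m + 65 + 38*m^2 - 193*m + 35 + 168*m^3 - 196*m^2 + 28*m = 168*m^3 - 158*m^2 - 356*m + 130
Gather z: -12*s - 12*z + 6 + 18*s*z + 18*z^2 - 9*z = -12*s + 18*z^2 + z*(18*s - 21) + 6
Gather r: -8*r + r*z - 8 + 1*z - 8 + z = r*(z - 8) + 2*z - 16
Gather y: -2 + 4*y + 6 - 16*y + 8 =12 - 12*y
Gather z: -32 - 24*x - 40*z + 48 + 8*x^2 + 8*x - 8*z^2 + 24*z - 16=8*x^2 - 16*x - 8*z^2 - 16*z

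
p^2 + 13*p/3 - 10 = (p - 5/3)*(p + 6)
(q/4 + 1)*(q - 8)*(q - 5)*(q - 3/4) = q^4/4 - 39*q^3/16 - 21*q^2/16 + 169*q/4 - 30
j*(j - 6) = j^2 - 6*j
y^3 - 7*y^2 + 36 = (y - 6)*(y - 3)*(y + 2)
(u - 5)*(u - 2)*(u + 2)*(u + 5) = u^4 - 29*u^2 + 100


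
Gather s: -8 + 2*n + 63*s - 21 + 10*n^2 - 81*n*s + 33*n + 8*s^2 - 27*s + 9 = 10*n^2 + 35*n + 8*s^2 + s*(36 - 81*n) - 20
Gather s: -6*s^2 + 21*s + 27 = -6*s^2 + 21*s + 27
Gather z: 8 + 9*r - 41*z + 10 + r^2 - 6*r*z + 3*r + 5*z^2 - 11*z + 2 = r^2 + 12*r + 5*z^2 + z*(-6*r - 52) + 20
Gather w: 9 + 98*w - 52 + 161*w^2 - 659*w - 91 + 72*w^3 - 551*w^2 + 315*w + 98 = 72*w^3 - 390*w^2 - 246*w - 36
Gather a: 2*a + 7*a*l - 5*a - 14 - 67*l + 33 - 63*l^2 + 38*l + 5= a*(7*l - 3) - 63*l^2 - 29*l + 24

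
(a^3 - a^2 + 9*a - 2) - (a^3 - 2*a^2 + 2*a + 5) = a^2 + 7*a - 7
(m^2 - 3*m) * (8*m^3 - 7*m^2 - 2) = 8*m^5 - 31*m^4 + 21*m^3 - 2*m^2 + 6*m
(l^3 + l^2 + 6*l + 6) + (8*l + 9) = l^3 + l^2 + 14*l + 15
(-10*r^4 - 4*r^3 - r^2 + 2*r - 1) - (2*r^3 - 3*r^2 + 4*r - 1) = -10*r^4 - 6*r^3 + 2*r^2 - 2*r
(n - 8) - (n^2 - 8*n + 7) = -n^2 + 9*n - 15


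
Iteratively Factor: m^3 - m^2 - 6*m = (m + 2)*(m^2 - 3*m) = (m - 3)*(m + 2)*(m)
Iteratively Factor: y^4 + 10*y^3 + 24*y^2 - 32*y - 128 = (y + 4)*(y^3 + 6*y^2 - 32) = (y + 4)^2*(y^2 + 2*y - 8) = (y + 4)^3*(y - 2)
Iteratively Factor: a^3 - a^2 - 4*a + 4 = (a - 1)*(a^2 - 4) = (a - 1)*(a + 2)*(a - 2)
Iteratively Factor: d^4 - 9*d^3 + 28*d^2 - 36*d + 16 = (d - 2)*(d^3 - 7*d^2 + 14*d - 8) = (d - 2)*(d - 1)*(d^2 - 6*d + 8) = (d - 4)*(d - 2)*(d - 1)*(d - 2)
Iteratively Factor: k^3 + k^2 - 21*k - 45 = (k - 5)*(k^2 + 6*k + 9) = (k - 5)*(k + 3)*(k + 3)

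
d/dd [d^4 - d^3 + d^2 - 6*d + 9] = 4*d^3 - 3*d^2 + 2*d - 6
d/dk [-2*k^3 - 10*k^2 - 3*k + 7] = -6*k^2 - 20*k - 3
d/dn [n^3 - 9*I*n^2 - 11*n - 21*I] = 3*n^2 - 18*I*n - 11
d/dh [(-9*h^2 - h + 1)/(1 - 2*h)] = (18*h^2 - 18*h + 1)/(4*h^2 - 4*h + 1)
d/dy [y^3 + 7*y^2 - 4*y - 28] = 3*y^2 + 14*y - 4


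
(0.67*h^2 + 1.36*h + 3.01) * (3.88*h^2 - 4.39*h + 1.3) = 2.5996*h^4 + 2.3355*h^3 + 6.5794*h^2 - 11.4459*h + 3.913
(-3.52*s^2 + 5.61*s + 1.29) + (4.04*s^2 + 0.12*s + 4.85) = 0.52*s^2 + 5.73*s + 6.14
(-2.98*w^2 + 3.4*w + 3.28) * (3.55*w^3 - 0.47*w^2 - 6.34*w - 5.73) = -10.579*w^5 + 13.4706*w^4 + 28.9392*w^3 - 6.02219999999999*w^2 - 40.2772*w - 18.7944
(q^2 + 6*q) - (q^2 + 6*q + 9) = -9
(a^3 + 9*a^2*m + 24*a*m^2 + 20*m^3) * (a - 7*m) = a^4 + 2*a^3*m - 39*a^2*m^2 - 148*a*m^3 - 140*m^4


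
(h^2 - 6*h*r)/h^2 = (h - 6*r)/h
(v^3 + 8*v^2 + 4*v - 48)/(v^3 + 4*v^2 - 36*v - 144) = (v - 2)/(v - 6)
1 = 1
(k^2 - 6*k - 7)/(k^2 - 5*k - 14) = (k + 1)/(k + 2)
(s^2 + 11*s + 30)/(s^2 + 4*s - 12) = (s + 5)/(s - 2)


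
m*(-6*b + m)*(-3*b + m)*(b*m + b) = 18*b^3*m^2 + 18*b^3*m - 9*b^2*m^3 - 9*b^2*m^2 + b*m^4 + b*m^3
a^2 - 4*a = a*(a - 4)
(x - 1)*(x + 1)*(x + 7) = x^3 + 7*x^2 - x - 7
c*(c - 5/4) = c^2 - 5*c/4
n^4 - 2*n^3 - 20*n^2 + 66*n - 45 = (n - 3)^2*(n - 1)*(n + 5)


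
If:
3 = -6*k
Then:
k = -1/2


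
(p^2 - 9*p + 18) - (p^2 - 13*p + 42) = 4*p - 24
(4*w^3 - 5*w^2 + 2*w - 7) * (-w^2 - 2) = -4*w^5 + 5*w^4 - 10*w^3 + 17*w^2 - 4*w + 14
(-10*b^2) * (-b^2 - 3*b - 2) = 10*b^4 + 30*b^3 + 20*b^2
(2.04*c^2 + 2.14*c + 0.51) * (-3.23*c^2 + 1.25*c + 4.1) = -6.5892*c^4 - 4.3622*c^3 + 9.3917*c^2 + 9.4115*c + 2.091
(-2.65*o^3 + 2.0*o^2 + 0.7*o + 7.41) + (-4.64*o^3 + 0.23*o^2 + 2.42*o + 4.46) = -7.29*o^3 + 2.23*o^2 + 3.12*o + 11.87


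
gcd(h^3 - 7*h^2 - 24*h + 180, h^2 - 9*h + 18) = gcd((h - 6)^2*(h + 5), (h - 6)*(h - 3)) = h - 6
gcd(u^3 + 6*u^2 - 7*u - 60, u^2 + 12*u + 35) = u + 5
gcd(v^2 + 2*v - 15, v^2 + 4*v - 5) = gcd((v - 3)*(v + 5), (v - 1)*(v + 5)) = v + 5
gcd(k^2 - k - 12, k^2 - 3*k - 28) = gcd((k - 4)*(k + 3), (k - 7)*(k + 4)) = 1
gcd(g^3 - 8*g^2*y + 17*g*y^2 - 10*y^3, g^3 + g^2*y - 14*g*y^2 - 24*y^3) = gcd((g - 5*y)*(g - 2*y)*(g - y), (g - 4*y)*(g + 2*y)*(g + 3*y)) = 1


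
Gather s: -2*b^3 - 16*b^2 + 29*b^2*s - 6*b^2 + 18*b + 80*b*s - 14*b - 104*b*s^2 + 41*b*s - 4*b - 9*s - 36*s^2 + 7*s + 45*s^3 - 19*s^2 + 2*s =-2*b^3 - 22*b^2 + 45*s^3 + s^2*(-104*b - 55) + s*(29*b^2 + 121*b)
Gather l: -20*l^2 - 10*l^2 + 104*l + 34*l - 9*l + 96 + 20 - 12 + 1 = -30*l^2 + 129*l + 105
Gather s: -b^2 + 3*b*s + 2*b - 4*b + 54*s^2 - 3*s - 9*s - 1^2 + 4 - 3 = -b^2 - 2*b + 54*s^2 + s*(3*b - 12)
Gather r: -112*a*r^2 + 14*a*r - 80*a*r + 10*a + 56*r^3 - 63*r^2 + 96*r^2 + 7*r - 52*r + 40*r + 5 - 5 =10*a + 56*r^3 + r^2*(33 - 112*a) + r*(-66*a - 5)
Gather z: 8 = 8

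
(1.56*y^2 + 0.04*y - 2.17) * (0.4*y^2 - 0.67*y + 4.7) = 0.624*y^4 - 1.0292*y^3 + 6.4372*y^2 + 1.6419*y - 10.199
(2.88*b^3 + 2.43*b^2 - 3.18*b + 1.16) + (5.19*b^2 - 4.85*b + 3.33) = 2.88*b^3 + 7.62*b^2 - 8.03*b + 4.49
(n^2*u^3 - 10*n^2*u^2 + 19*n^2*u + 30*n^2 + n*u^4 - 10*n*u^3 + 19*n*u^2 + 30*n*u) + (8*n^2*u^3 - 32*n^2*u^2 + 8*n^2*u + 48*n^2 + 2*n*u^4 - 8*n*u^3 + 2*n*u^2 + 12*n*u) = 9*n^2*u^3 - 42*n^2*u^2 + 27*n^2*u + 78*n^2 + 3*n*u^4 - 18*n*u^3 + 21*n*u^2 + 42*n*u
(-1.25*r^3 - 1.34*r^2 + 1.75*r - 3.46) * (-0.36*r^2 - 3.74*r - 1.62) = 0.45*r^5 + 5.1574*r^4 + 6.4066*r^3 - 3.1286*r^2 + 10.1054*r + 5.6052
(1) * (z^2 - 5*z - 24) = z^2 - 5*z - 24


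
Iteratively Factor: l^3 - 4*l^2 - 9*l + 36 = (l - 3)*(l^2 - l - 12) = (l - 3)*(l + 3)*(l - 4)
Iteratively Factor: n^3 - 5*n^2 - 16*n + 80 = (n + 4)*(n^2 - 9*n + 20) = (n - 5)*(n + 4)*(n - 4)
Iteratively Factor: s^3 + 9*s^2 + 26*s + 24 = (s + 3)*(s^2 + 6*s + 8) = (s + 3)*(s + 4)*(s + 2)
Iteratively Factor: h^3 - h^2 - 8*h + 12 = (h + 3)*(h^2 - 4*h + 4) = (h - 2)*(h + 3)*(h - 2)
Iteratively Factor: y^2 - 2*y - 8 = (y - 4)*(y + 2)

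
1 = 1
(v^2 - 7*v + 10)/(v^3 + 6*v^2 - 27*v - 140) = (v - 2)/(v^2 + 11*v + 28)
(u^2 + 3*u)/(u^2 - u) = (u + 3)/(u - 1)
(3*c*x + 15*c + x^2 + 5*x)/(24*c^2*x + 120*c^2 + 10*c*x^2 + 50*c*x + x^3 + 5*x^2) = (3*c + x)/(24*c^2 + 10*c*x + x^2)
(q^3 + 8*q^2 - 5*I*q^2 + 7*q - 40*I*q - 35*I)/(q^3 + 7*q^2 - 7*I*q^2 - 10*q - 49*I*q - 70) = (q + 1)/(q - 2*I)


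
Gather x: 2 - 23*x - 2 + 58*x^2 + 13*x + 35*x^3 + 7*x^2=35*x^3 + 65*x^2 - 10*x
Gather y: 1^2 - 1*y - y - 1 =-2*y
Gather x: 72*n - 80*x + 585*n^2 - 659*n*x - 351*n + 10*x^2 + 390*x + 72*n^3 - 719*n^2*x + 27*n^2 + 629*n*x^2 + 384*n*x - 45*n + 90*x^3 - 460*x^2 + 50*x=72*n^3 + 612*n^2 - 324*n + 90*x^3 + x^2*(629*n - 450) + x*(-719*n^2 - 275*n + 360)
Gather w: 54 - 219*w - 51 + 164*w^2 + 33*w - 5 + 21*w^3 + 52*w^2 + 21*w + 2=21*w^3 + 216*w^2 - 165*w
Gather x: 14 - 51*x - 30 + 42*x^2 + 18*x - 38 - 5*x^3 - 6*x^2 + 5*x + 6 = -5*x^3 + 36*x^2 - 28*x - 48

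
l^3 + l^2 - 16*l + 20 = (l - 2)^2*(l + 5)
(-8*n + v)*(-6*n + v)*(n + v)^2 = 48*n^4 + 82*n^3*v + 21*n^2*v^2 - 12*n*v^3 + v^4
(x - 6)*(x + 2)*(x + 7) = x^3 + 3*x^2 - 40*x - 84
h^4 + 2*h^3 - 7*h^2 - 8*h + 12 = (h - 2)*(h - 1)*(h + 2)*(h + 3)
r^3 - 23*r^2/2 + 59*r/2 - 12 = (r - 8)*(r - 3)*(r - 1/2)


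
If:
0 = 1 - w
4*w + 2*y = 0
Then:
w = 1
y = -2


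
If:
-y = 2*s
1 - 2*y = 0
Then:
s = -1/4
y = 1/2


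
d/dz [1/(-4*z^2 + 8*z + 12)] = (z - 1)/(2*(-z^2 + 2*z + 3)^2)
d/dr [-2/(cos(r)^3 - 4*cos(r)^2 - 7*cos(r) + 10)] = 2*(-3*cos(r)^2 + 8*cos(r) + 7)*sin(r)/(cos(r)^3 - 4*cos(r)^2 - 7*cos(r) + 10)^2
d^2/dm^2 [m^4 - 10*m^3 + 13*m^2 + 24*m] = 12*m^2 - 60*m + 26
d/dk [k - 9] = 1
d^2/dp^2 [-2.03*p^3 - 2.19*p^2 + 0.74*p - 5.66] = -12.18*p - 4.38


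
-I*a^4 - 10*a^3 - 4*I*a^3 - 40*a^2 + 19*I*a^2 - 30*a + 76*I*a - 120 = (a + 4)*(a - 6*I)*(a - 5*I)*(-I*a + 1)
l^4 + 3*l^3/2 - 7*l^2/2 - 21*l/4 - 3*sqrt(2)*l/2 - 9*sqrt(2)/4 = (l + 3/2)*(l - 3*sqrt(2)/2)*(l + sqrt(2)/2)*(l + sqrt(2))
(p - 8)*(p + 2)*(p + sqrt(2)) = p^3 - 6*p^2 + sqrt(2)*p^2 - 16*p - 6*sqrt(2)*p - 16*sqrt(2)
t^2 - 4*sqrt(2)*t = t*(t - 4*sqrt(2))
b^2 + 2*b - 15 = (b - 3)*(b + 5)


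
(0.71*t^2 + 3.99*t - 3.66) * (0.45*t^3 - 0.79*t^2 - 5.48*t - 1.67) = 0.3195*t^5 + 1.2346*t^4 - 8.6899*t^3 - 20.1595*t^2 + 13.3935*t + 6.1122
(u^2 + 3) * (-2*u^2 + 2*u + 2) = -2*u^4 + 2*u^3 - 4*u^2 + 6*u + 6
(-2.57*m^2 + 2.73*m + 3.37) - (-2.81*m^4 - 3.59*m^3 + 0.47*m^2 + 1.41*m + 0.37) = 2.81*m^4 + 3.59*m^3 - 3.04*m^2 + 1.32*m + 3.0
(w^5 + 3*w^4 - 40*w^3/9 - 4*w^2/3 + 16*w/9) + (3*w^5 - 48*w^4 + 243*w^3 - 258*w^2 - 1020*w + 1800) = 4*w^5 - 45*w^4 + 2147*w^3/9 - 778*w^2/3 - 9164*w/9 + 1800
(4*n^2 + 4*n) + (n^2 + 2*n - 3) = 5*n^2 + 6*n - 3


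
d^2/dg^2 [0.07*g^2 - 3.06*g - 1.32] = 0.140000000000000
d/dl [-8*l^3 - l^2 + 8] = 2*l*(-12*l - 1)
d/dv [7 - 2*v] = -2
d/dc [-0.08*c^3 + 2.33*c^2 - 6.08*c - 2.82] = -0.24*c^2 + 4.66*c - 6.08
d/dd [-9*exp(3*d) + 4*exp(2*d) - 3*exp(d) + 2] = (-27*exp(2*d) + 8*exp(d) - 3)*exp(d)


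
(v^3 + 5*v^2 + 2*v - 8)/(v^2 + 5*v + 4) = (v^2 + v - 2)/(v + 1)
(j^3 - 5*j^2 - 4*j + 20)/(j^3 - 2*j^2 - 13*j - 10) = (j - 2)/(j + 1)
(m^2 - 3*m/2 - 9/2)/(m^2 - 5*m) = (2*m^2 - 3*m - 9)/(2*m*(m - 5))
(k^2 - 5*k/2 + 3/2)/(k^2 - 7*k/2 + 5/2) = (2*k - 3)/(2*k - 5)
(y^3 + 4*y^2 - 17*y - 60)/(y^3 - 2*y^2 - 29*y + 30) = (y^2 - y - 12)/(y^2 - 7*y + 6)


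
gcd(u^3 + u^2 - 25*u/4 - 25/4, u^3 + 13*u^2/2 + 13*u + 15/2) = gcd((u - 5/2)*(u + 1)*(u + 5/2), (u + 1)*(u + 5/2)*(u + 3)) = u^2 + 7*u/2 + 5/2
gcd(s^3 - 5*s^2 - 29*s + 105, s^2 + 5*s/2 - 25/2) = s + 5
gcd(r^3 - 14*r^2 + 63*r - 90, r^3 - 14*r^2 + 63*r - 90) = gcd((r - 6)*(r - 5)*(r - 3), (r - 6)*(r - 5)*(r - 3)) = r^3 - 14*r^2 + 63*r - 90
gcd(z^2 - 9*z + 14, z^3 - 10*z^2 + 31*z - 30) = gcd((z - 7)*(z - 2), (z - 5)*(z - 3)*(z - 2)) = z - 2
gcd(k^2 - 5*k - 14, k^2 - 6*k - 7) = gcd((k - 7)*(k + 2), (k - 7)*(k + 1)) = k - 7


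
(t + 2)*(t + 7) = t^2 + 9*t + 14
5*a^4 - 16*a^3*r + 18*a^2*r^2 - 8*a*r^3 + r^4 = (-5*a + r)*(-a + r)^3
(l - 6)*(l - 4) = l^2 - 10*l + 24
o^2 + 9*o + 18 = (o + 3)*(o + 6)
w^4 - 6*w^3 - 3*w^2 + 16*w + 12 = (w - 6)*(w - 2)*(w + 1)^2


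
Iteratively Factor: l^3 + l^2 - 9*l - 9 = (l + 3)*(l^2 - 2*l - 3) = (l - 3)*(l + 3)*(l + 1)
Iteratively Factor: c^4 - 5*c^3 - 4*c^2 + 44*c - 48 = (c - 2)*(c^3 - 3*c^2 - 10*c + 24) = (c - 2)^2*(c^2 - c - 12) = (c - 2)^2*(c + 3)*(c - 4)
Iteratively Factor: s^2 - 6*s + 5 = (s - 1)*(s - 5)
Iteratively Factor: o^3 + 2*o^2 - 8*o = (o + 4)*(o^2 - 2*o) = o*(o + 4)*(o - 2)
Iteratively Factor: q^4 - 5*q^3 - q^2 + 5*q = (q - 5)*(q^3 - q) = (q - 5)*(q - 1)*(q^2 + q) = q*(q - 5)*(q - 1)*(q + 1)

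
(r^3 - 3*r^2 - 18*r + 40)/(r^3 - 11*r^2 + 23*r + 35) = (r^2 + 2*r - 8)/(r^2 - 6*r - 7)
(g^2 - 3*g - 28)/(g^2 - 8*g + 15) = (g^2 - 3*g - 28)/(g^2 - 8*g + 15)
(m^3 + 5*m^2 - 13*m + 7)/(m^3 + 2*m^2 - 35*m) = (m^2 - 2*m + 1)/(m*(m - 5))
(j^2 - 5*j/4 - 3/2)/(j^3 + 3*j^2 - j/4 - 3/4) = (4*j^2 - 5*j - 6)/(4*j^3 + 12*j^2 - j - 3)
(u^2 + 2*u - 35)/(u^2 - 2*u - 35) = (-u^2 - 2*u + 35)/(-u^2 + 2*u + 35)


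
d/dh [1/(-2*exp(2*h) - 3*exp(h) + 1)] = (4*exp(h) + 3)*exp(h)/(2*exp(2*h) + 3*exp(h) - 1)^2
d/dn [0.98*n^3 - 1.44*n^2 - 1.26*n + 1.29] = 2.94*n^2 - 2.88*n - 1.26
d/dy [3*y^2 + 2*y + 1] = 6*y + 2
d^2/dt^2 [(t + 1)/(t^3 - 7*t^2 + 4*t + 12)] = 2*(3*t^2 - 24*t + 52)/(t^6 - 24*t^5 + 228*t^4 - 1088*t^3 + 2736*t^2 - 3456*t + 1728)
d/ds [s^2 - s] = 2*s - 1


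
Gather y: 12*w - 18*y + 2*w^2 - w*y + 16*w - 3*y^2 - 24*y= 2*w^2 + 28*w - 3*y^2 + y*(-w - 42)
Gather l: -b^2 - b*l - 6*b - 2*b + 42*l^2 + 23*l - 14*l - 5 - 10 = -b^2 - 8*b + 42*l^2 + l*(9 - b) - 15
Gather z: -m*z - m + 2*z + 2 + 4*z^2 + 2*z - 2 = -m + 4*z^2 + z*(4 - m)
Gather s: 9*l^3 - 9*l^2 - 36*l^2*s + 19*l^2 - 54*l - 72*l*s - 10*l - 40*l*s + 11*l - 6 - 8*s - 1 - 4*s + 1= 9*l^3 + 10*l^2 - 53*l + s*(-36*l^2 - 112*l - 12) - 6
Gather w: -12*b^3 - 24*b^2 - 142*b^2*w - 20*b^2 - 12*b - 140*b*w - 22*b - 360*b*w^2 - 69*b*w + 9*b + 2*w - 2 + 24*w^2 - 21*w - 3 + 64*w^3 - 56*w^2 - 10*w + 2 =-12*b^3 - 44*b^2 - 25*b + 64*w^3 + w^2*(-360*b - 32) + w*(-142*b^2 - 209*b - 29) - 3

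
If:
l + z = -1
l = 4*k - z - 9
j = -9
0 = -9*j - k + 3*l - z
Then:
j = -9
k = 2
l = -20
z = 19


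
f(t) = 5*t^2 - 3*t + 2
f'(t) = 10*t - 3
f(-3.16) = 61.41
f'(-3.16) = -34.60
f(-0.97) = 9.61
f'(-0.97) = -12.70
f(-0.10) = 2.35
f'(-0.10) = -4.00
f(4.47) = 88.49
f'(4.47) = 41.70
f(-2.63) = 44.47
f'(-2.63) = -29.30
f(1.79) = 12.65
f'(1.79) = 14.90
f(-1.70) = 21.55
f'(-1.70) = -20.00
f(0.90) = 3.35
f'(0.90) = 6.00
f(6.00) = 164.00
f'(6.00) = 57.00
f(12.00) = 686.00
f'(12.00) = 117.00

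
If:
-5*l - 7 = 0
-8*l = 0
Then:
No Solution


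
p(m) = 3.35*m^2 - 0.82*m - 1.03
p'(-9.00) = -61.12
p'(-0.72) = -5.64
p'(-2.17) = -15.36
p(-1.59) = 8.74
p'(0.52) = 2.66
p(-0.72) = 1.30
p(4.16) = 53.53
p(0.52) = -0.55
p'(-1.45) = -10.54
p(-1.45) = 7.20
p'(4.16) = 27.05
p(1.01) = 1.56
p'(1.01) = 5.95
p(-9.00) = 277.70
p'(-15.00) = -101.32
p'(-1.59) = -11.47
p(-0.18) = -0.77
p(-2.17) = 16.52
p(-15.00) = 765.02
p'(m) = 6.7*m - 0.82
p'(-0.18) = -2.03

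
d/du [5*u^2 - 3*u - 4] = 10*u - 3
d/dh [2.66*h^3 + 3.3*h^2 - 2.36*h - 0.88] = 7.98*h^2 + 6.6*h - 2.36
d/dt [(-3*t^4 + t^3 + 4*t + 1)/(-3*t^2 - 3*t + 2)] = (18*t^5 + 24*t^4 - 30*t^3 + 18*t^2 + 6*t + 11)/(9*t^4 + 18*t^3 - 3*t^2 - 12*t + 4)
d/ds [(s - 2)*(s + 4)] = 2*s + 2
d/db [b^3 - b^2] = b*(3*b - 2)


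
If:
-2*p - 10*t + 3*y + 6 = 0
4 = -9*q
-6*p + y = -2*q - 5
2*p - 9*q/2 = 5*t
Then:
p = 31/36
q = -4/9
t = 67/90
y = 19/18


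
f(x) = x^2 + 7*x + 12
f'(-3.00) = 1.00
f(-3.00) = 0.00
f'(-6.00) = -5.00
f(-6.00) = 6.00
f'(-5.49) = -3.98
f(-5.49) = 3.71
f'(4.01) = 15.02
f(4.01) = 56.15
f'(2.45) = 11.90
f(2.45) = 35.15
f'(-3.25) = 0.50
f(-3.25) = -0.19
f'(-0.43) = 6.14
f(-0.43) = 9.17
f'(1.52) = 10.04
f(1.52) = 24.95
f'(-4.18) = -1.36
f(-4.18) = 0.21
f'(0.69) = 8.38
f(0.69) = 17.31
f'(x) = 2*x + 7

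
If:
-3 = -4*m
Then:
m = 3/4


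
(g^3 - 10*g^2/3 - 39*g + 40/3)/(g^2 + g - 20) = (3*g^2 - 25*g + 8)/(3*(g - 4))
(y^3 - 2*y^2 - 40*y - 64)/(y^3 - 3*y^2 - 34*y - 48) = (y + 4)/(y + 3)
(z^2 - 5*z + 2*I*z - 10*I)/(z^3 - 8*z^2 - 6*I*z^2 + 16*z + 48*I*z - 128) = (z - 5)/(z^2 - 8*z*(1 + I) + 64*I)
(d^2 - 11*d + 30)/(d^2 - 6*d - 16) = (-d^2 + 11*d - 30)/(-d^2 + 6*d + 16)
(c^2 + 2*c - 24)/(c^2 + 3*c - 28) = (c + 6)/(c + 7)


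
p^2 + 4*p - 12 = (p - 2)*(p + 6)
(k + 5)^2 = k^2 + 10*k + 25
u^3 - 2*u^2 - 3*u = u*(u - 3)*(u + 1)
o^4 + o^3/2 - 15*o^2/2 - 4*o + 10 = (o - 5/2)*(o - 1)*(o + 2)^2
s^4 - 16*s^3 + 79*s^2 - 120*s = s*(s - 8)*(s - 5)*(s - 3)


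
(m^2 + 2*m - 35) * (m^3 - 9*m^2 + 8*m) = m^5 - 7*m^4 - 45*m^3 + 331*m^2 - 280*m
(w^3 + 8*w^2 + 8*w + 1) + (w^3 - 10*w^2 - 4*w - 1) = 2*w^3 - 2*w^2 + 4*w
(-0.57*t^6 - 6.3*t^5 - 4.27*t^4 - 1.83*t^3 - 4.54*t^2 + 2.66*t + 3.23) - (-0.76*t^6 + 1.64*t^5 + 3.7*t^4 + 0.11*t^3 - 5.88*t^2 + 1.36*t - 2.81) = 0.19*t^6 - 7.94*t^5 - 7.97*t^4 - 1.94*t^3 + 1.34*t^2 + 1.3*t + 6.04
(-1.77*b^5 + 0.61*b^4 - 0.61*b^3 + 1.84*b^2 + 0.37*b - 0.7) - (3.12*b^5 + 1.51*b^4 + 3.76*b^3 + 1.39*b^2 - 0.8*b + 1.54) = -4.89*b^5 - 0.9*b^4 - 4.37*b^3 + 0.45*b^2 + 1.17*b - 2.24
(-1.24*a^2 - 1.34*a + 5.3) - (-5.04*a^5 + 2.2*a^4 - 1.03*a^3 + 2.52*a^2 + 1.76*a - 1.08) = 5.04*a^5 - 2.2*a^4 + 1.03*a^3 - 3.76*a^2 - 3.1*a + 6.38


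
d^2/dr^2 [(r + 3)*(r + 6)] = 2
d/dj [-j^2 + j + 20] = 1 - 2*j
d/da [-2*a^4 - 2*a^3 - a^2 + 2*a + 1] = -8*a^3 - 6*a^2 - 2*a + 2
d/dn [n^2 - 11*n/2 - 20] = 2*n - 11/2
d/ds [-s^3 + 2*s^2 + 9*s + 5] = -3*s^2 + 4*s + 9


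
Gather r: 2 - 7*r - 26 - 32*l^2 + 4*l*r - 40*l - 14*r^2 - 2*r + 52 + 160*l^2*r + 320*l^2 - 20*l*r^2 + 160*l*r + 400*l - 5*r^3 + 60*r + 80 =288*l^2 + 360*l - 5*r^3 + r^2*(-20*l - 14) + r*(160*l^2 + 164*l + 51) + 108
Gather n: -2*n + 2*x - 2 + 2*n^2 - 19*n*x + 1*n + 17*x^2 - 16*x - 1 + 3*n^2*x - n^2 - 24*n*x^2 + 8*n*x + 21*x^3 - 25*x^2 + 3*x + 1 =n^2*(3*x + 1) + n*(-24*x^2 - 11*x - 1) + 21*x^3 - 8*x^2 - 11*x - 2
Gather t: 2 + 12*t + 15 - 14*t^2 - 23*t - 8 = -14*t^2 - 11*t + 9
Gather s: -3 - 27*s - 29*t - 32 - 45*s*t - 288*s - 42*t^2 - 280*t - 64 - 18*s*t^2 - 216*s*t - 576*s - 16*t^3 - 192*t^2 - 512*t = s*(-18*t^2 - 261*t - 891) - 16*t^3 - 234*t^2 - 821*t - 99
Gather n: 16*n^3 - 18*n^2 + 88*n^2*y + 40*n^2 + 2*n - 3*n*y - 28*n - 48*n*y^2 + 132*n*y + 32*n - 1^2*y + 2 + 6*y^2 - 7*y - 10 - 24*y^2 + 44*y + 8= 16*n^3 + n^2*(88*y + 22) + n*(-48*y^2 + 129*y + 6) - 18*y^2 + 36*y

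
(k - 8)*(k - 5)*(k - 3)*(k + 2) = k^4 - 14*k^3 + 47*k^2 + 38*k - 240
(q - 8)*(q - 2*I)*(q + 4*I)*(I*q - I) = I*q^4 - 2*q^3 - 9*I*q^3 + 18*q^2 + 16*I*q^2 - 16*q - 72*I*q + 64*I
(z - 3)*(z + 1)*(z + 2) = z^3 - 7*z - 6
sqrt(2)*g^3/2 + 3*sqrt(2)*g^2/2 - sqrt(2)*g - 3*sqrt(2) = (g + 3)*(g - sqrt(2))*(sqrt(2)*g/2 + 1)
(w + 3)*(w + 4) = w^2 + 7*w + 12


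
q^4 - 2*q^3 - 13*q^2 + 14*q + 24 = (q - 4)*(q - 2)*(q + 1)*(q + 3)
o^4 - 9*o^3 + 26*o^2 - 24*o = o*(o - 4)*(o - 3)*(o - 2)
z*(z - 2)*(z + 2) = z^3 - 4*z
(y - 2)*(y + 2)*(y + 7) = y^3 + 7*y^2 - 4*y - 28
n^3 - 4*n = n*(n - 2)*(n + 2)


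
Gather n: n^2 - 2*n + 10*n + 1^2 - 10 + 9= n^2 + 8*n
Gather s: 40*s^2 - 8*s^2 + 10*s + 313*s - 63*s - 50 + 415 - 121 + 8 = 32*s^2 + 260*s + 252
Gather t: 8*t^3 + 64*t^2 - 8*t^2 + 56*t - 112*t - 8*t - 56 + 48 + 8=8*t^3 + 56*t^2 - 64*t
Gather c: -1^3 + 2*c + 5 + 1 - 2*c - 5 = 0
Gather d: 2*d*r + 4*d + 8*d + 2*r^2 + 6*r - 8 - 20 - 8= d*(2*r + 12) + 2*r^2 + 6*r - 36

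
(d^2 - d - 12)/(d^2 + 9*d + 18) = (d - 4)/(d + 6)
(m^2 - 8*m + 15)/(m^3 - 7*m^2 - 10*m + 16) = (m^2 - 8*m + 15)/(m^3 - 7*m^2 - 10*m + 16)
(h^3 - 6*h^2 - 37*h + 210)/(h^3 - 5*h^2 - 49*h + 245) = (h + 6)/(h + 7)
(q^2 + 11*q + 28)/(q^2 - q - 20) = (q + 7)/(q - 5)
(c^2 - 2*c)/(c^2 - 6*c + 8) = c/(c - 4)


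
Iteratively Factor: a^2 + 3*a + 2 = (a + 1)*(a + 2)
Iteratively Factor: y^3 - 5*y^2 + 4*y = (y - 1)*(y^2 - 4*y) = (y - 4)*(y - 1)*(y)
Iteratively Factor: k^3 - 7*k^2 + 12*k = (k)*(k^2 - 7*k + 12) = k*(k - 4)*(k - 3)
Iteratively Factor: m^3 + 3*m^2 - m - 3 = (m + 3)*(m^2 - 1) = (m - 1)*(m + 3)*(m + 1)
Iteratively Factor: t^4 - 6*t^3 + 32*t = (t)*(t^3 - 6*t^2 + 32) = t*(t - 4)*(t^2 - 2*t - 8) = t*(t - 4)*(t + 2)*(t - 4)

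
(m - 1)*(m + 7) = m^2 + 6*m - 7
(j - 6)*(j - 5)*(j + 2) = j^3 - 9*j^2 + 8*j + 60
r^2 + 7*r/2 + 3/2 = (r + 1/2)*(r + 3)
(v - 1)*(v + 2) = v^2 + v - 2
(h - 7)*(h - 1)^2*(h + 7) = h^4 - 2*h^3 - 48*h^2 + 98*h - 49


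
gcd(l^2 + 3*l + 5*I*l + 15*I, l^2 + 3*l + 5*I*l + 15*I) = l^2 + l*(3 + 5*I) + 15*I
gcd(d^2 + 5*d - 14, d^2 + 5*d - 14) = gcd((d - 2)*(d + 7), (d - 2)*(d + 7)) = d^2 + 5*d - 14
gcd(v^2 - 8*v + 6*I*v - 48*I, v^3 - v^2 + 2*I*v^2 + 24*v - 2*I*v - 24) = v + 6*I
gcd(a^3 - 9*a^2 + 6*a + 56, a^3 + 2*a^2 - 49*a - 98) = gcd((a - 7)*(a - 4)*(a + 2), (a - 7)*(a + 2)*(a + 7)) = a^2 - 5*a - 14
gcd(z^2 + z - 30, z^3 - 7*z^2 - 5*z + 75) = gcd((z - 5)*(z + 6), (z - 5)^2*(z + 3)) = z - 5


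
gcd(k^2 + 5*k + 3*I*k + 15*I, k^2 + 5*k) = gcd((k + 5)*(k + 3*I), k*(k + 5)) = k + 5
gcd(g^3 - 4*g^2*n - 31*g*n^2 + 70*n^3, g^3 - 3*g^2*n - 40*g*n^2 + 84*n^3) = g^2 - 9*g*n + 14*n^2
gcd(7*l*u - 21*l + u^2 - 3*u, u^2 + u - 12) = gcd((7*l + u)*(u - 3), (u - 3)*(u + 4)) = u - 3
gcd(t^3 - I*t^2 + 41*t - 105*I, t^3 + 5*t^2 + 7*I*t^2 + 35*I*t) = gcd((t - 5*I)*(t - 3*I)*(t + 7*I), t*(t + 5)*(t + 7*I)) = t + 7*I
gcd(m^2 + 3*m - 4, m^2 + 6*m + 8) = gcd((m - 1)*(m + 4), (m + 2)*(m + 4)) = m + 4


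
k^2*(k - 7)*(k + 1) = k^4 - 6*k^3 - 7*k^2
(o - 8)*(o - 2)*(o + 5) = o^3 - 5*o^2 - 34*o + 80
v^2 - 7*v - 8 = (v - 8)*(v + 1)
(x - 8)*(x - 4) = x^2 - 12*x + 32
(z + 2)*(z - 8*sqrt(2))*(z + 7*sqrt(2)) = z^3 - sqrt(2)*z^2 + 2*z^2 - 112*z - 2*sqrt(2)*z - 224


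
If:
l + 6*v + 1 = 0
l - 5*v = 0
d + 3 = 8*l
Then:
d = -73/11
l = -5/11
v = -1/11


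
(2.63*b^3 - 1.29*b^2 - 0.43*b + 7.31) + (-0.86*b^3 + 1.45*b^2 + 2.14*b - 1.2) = 1.77*b^3 + 0.16*b^2 + 1.71*b + 6.11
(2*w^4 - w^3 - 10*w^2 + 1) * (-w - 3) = -2*w^5 - 5*w^4 + 13*w^3 + 30*w^2 - w - 3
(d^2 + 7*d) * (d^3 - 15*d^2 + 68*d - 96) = d^5 - 8*d^4 - 37*d^3 + 380*d^2 - 672*d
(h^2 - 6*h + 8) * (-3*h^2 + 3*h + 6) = -3*h^4 + 21*h^3 - 36*h^2 - 12*h + 48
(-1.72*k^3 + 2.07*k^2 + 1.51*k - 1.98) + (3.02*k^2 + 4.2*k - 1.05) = -1.72*k^3 + 5.09*k^2 + 5.71*k - 3.03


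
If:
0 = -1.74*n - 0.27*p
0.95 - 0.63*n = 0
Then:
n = 1.51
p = -9.72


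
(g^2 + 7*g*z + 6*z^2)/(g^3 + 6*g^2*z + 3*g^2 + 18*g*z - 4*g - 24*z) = (g + z)/(g^2 + 3*g - 4)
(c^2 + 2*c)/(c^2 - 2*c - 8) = c/(c - 4)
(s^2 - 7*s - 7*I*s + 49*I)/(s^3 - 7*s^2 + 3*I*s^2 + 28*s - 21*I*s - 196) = (s - 7*I)/(s^2 + 3*I*s + 28)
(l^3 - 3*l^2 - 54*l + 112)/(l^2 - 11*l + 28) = (l^3 - 3*l^2 - 54*l + 112)/(l^2 - 11*l + 28)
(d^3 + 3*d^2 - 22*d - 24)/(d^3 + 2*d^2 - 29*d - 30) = (d - 4)/(d - 5)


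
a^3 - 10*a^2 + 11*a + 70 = (a - 7)*(a - 5)*(a + 2)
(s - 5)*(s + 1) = s^2 - 4*s - 5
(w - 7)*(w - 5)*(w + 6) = w^3 - 6*w^2 - 37*w + 210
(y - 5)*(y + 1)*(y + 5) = y^3 + y^2 - 25*y - 25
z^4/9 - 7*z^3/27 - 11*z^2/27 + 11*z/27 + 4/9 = (z/3 + 1/3)^2*(z - 3)*(z - 4/3)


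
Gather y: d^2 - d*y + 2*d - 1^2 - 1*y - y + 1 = d^2 + 2*d + y*(-d - 2)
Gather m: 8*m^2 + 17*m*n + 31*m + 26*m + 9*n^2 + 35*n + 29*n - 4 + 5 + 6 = 8*m^2 + m*(17*n + 57) + 9*n^2 + 64*n + 7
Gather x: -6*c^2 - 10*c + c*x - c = -6*c^2 + c*x - 11*c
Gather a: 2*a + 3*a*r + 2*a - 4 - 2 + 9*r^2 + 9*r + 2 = a*(3*r + 4) + 9*r^2 + 9*r - 4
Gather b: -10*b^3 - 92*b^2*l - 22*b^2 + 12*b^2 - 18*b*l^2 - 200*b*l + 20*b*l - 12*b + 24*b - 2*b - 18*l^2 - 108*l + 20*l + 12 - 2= -10*b^3 + b^2*(-92*l - 10) + b*(-18*l^2 - 180*l + 10) - 18*l^2 - 88*l + 10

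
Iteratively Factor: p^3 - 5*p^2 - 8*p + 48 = (p + 3)*(p^2 - 8*p + 16) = (p - 4)*(p + 3)*(p - 4)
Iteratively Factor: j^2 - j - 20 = (j - 5)*(j + 4)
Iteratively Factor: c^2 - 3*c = (c)*(c - 3)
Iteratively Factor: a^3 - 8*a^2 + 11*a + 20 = (a + 1)*(a^2 - 9*a + 20) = (a - 5)*(a + 1)*(a - 4)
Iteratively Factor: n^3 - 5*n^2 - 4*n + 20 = (n - 2)*(n^2 - 3*n - 10) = (n - 5)*(n - 2)*(n + 2)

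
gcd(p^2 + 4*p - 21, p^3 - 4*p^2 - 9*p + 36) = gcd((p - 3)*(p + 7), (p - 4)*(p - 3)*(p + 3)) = p - 3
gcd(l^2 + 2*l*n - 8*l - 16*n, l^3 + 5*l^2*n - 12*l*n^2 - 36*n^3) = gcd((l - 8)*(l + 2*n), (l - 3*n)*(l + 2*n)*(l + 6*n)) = l + 2*n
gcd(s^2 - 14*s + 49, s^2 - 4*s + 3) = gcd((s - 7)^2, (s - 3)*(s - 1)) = 1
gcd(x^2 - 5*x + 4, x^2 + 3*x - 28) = x - 4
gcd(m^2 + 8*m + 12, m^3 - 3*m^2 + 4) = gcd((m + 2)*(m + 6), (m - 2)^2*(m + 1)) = 1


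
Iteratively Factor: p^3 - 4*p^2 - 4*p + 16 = (p - 4)*(p^2 - 4) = (p - 4)*(p + 2)*(p - 2)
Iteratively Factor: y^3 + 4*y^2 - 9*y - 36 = (y + 3)*(y^2 + y - 12) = (y - 3)*(y + 3)*(y + 4)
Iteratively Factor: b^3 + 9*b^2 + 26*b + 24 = (b + 2)*(b^2 + 7*b + 12) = (b + 2)*(b + 3)*(b + 4)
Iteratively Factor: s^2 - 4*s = (s)*(s - 4)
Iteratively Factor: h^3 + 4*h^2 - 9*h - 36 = (h - 3)*(h^2 + 7*h + 12) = (h - 3)*(h + 4)*(h + 3)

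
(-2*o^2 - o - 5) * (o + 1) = -2*o^3 - 3*o^2 - 6*o - 5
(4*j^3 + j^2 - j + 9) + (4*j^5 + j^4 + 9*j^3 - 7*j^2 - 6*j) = 4*j^5 + j^4 + 13*j^3 - 6*j^2 - 7*j + 9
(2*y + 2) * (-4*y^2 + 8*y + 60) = -8*y^3 + 8*y^2 + 136*y + 120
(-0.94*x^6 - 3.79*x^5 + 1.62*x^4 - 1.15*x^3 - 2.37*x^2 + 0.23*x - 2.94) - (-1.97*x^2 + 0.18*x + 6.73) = -0.94*x^6 - 3.79*x^5 + 1.62*x^4 - 1.15*x^3 - 0.4*x^2 + 0.05*x - 9.67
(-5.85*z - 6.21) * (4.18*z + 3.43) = -24.453*z^2 - 46.0233*z - 21.3003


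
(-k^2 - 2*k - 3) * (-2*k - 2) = 2*k^3 + 6*k^2 + 10*k + 6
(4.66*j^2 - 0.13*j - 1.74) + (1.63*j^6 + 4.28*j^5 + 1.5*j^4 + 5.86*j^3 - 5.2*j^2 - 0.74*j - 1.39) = 1.63*j^6 + 4.28*j^5 + 1.5*j^4 + 5.86*j^3 - 0.54*j^2 - 0.87*j - 3.13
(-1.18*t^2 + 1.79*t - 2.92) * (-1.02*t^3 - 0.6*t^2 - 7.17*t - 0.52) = 1.2036*t^5 - 1.1178*t^4 + 10.365*t^3 - 10.4687*t^2 + 20.0056*t + 1.5184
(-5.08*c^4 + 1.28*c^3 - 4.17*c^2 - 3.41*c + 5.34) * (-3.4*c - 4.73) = 17.272*c^5 + 19.6764*c^4 + 8.1236*c^3 + 31.3181*c^2 - 2.0267*c - 25.2582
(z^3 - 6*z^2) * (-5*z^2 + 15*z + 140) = -5*z^5 + 45*z^4 + 50*z^3 - 840*z^2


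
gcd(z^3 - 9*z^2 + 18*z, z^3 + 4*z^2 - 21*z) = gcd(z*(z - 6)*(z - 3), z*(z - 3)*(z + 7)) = z^2 - 3*z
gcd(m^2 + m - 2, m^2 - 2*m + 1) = m - 1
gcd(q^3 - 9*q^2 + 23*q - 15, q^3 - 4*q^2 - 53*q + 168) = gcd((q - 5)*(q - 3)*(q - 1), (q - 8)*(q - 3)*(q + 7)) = q - 3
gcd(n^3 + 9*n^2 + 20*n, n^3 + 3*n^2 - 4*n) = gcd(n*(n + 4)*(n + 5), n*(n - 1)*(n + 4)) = n^2 + 4*n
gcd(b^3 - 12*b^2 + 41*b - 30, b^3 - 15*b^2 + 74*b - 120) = b^2 - 11*b + 30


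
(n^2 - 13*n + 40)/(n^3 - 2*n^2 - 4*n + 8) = (n^2 - 13*n + 40)/(n^3 - 2*n^2 - 4*n + 8)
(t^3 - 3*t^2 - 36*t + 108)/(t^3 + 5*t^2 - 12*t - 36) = (t - 6)/(t + 2)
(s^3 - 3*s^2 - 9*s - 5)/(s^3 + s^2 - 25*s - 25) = (s + 1)/(s + 5)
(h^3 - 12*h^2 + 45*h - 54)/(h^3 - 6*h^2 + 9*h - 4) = (h^3 - 12*h^2 + 45*h - 54)/(h^3 - 6*h^2 + 9*h - 4)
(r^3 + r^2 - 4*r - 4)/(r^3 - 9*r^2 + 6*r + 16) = (r + 2)/(r - 8)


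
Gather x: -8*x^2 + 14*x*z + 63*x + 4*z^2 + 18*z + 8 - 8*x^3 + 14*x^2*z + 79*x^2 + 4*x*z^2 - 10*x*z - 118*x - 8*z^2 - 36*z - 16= -8*x^3 + x^2*(14*z + 71) + x*(4*z^2 + 4*z - 55) - 4*z^2 - 18*z - 8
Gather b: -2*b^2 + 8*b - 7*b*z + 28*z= -2*b^2 + b*(8 - 7*z) + 28*z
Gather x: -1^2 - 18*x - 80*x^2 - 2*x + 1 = -80*x^2 - 20*x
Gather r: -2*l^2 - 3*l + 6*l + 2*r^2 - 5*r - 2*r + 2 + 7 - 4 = -2*l^2 + 3*l + 2*r^2 - 7*r + 5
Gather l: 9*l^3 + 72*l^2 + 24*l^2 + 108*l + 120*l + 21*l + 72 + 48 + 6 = 9*l^3 + 96*l^2 + 249*l + 126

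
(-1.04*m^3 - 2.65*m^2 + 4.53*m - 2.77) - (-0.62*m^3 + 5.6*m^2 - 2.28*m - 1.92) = -0.42*m^3 - 8.25*m^2 + 6.81*m - 0.85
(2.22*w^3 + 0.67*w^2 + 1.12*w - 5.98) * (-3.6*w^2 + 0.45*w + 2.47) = -7.992*w^5 - 1.413*w^4 + 1.7529*w^3 + 23.6869*w^2 + 0.0754000000000001*w - 14.7706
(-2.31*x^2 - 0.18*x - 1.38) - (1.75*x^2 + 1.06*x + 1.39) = -4.06*x^2 - 1.24*x - 2.77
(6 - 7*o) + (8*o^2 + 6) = 8*o^2 - 7*o + 12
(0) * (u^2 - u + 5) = 0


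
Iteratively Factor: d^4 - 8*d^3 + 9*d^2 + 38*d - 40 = (d - 5)*(d^3 - 3*d^2 - 6*d + 8) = (d - 5)*(d + 2)*(d^2 - 5*d + 4) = (d - 5)*(d - 4)*(d + 2)*(d - 1)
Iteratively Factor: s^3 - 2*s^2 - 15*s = (s - 5)*(s^2 + 3*s) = s*(s - 5)*(s + 3)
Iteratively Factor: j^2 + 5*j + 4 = (j + 1)*(j + 4)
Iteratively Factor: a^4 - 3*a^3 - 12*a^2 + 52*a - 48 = (a - 3)*(a^3 - 12*a + 16) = (a - 3)*(a + 4)*(a^2 - 4*a + 4) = (a - 3)*(a - 2)*(a + 4)*(a - 2)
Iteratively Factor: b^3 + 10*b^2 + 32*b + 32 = (b + 4)*(b^2 + 6*b + 8) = (b + 2)*(b + 4)*(b + 4)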